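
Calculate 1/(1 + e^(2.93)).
0.05069

sigmoid(-2.93) = 1/(1 + e^(2.93)) = 1/(1 + 18.73) = 0.05069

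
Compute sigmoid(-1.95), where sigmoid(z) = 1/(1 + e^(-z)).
0.1246

sigmoid(-1.95) = 1/(1 + e^(1.95)) = 1/(1 + 7.029) = 0.1246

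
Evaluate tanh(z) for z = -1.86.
-0.9527

tanh(-1.86) = (e^(-1.86) - e^(1.86))/(e^(-1.86) + e^(1.86)) = -0.9527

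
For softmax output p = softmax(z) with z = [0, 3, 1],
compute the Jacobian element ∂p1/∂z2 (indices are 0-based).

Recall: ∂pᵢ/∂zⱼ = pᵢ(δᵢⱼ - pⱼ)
∂p1/∂z2 = -0.09636

p = softmax(z) = [0.04201, 0.8438, 0.1142]
p1 = 0.8438, p2 = 0.1142

∂p1/∂z2 = -p1 × p2 = -0.8438 × 0.1142 = -0.09636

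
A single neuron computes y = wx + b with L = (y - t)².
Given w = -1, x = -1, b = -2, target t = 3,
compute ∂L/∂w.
∂L/∂w = 8

y = wx + b = (-1)(-1) + -2 = -1
∂L/∂y = 2(y - t) = 2(-1 - 3) = -8
∂y/∂w = x = -1
∂L/∂w = ∂L/∂y · ∂y/∂w = -8 × -1 = 8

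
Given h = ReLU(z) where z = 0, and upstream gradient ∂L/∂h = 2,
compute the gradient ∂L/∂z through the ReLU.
∂L/∂z = 0

h = ReLU(0) = 0
At z = 0: ∂h/∂z = 0 (by convention)
∂L/∂z = ∂L/∂h · ∂h/∂z = 2 × 0 = 0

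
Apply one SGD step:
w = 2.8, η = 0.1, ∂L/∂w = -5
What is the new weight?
w_new = 3.3

w_new = w - η·∂L/∂w = 2.8 - 0.1×(-5) = 2.8 - (-0.5) = 3.3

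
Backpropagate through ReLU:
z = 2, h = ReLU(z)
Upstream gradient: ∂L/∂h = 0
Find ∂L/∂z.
∂L/∂z = 0

h = ReLU(2) = 2
Since z > 0: ∂h/∂z = 1
∂L/∂z = ∂L/∂h · ∂h/∂z = 0 × 1 = 0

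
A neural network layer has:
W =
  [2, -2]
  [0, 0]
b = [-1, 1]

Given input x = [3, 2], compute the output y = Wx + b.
y = [1, 1]

Wx = [2×3 + -2×2, 0×3 + 0×2]
   = [2, 0]
y = Wx + b = [2 + -1, 0 + 1] = [1, 1]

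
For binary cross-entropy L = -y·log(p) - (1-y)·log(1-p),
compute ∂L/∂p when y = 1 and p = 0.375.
∂L/∂p = -2.667

∂L/∂p = -y/p + (1-y)/(1-p) = -1/0.375 + 0 = -2.667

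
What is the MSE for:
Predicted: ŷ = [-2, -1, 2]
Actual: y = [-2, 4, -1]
MSE = 11.33

MSE = (1/3)((-2--2)² + (-1-4)² + (2--1)²) = (1/3)(0 + 25 + 9) = 11.33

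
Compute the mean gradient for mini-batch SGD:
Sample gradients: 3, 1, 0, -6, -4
Average gradient = -1.2

Average = (1/5)(3 + 1 + 0 + -6 + -4) = -6/5 = -1.2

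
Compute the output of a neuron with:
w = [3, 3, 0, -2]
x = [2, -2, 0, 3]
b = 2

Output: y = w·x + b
y = -4

y = (3)(2) + (3)(-2) + (0)(0) + (-2)(3) + 2 = -4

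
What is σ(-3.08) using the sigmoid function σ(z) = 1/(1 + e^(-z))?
0.04394

sigmoid(-3.08) = 1/(1 + e^(3.08)) = 1/(1 + 21.76) = 0.04394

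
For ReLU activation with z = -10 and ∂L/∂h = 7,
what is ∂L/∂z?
∂L/∂z = 0

h = ReLU(-10) = 0
Since z < 0: ∂h/∂z = 0
∂L/∂z = ∂L/∂h · ∂h/∂z = 7 × 0 = 0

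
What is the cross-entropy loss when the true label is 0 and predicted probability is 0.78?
L = 1.514

L = -0·log(0.78) - 1·log(0.22) = -log(0.22) = 1.514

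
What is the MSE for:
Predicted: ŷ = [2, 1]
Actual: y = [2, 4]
MSE = 4.5

MSE = (1/2)((2-2)² + (1-4)²) = (1/2)(0 + 9) = 4.5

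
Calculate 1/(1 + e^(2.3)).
0.09112

sigmoid(-2.3) = 1/(1 + e^(2.3)) = 1/(1 + 9.974) = 0.09112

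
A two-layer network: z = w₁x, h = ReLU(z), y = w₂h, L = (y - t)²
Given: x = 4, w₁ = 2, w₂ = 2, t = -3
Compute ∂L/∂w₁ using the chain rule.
∂L/∂w₁ = 304

Forward pass:
z = w₁x = 2×4 = 8
h = ReLU(8) = 8
y = w₂h = 2×8 = 16

Backward pass:
∂L/∂y = 2(y - t) = 2(16 - -3) = 38
∂y/∂h = w₂ = 2
∂h/∂z = 1 (ReLU derivative)
∂z/∂w₁ = x = 4

∂L/∂w₁ = 38 × 2 × 1 × 4 = 304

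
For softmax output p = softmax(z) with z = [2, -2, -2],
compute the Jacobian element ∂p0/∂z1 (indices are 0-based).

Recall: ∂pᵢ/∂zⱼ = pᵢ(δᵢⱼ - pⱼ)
∂p0/∂z1 = -0.01704

p = softmax(z) = [0.9647, 0.01767, 0.01767]
p0 = 0.9647, p1 = 0.01767

∂p0/∂z1 = -p0 × p1 = -0.9647 × 0.01767 = -0.01704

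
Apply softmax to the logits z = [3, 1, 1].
p = [0.787, 0.1065, 0.1065]

exp(z) = [20.09, 2.718, 2.718]
Sum = 25.52
p = [0.787, 0.1065, 0.1065]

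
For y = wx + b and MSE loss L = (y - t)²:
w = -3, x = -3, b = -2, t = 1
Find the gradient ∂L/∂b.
∂L/∂b = 12

y = wx + b = (-3)(-3) + -2 = 7
∂L/∂y = 2(y - t) = 2(7 - 1) = 12
∂y/∂b = 1
∂L/∂b = ∂L/∂y · ∂y/∂b = 12 × 1 = 12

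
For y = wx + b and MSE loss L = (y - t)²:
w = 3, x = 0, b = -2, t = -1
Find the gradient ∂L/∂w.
∂L/∂w = 0

y = wx + b = (3)(0) + -2 = -2
∂L/∂y = 2(y - t) = 2(-2 - -1) = -2
∂y/∂w = x = 0
∂L/∂w = ∂L/∂y · ∂y/∂w = -2 × 0 = 0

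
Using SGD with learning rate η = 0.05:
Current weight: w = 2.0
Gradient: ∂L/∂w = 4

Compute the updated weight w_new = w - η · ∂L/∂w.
w_new = 1.8

w_new = w - η·∂L/∂w = 2.0 - 0.05×(4) = 2.0 - (0.2) = 1.8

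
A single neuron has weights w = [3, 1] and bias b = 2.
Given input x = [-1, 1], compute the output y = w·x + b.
y = 0

y = (3)(-1) + (1)(1) + 2 = 0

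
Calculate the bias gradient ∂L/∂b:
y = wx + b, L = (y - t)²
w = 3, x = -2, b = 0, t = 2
∂L/∂b = -16

y = wx + b = (3)(-2) + 0 = -6
∂L/∂y = 2(y - t) = 2(-6 - 2) = -16
∂y/∂b = 1
∂L/∂b = ∂L/∂y · ∂y/∂b = -16 × 1 = -16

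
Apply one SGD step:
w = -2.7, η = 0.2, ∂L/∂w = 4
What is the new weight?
w_new = -3.5

w_new = w - η·∂L/∂w = -2.7 - 0.2×(4) = -2.7 - (0.8) = -3.5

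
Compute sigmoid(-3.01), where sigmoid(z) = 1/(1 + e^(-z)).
0.04698

sigmoid(-3.01) = 1/(1 + e^(3.01)) = 1/(1 + 20.29) = 0.04698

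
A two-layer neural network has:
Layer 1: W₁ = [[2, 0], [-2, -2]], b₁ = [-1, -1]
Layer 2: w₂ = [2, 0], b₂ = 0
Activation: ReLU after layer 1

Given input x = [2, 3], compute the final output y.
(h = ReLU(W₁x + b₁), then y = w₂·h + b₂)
y = 6

Layer 1 pre-activation: z₁ = [3, -11]
After ReLU: h = [3, 0]
Layer 2 output: y = 2×3 + 0×0 + 0 = 6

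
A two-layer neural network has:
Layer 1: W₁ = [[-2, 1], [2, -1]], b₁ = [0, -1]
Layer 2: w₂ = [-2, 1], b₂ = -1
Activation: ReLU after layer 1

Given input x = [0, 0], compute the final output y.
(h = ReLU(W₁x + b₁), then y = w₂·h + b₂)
y = -1

Layer 1 pre-activation: z₁ = [0, -1]
After ReLU: h = [0, 0]
Layer 2 output: y = -2×0 + 1×0 + -1 = -1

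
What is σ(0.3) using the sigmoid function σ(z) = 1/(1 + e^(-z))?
0.5744

sigmoid(0.3) = 1/(1 + e^(-0.3)) = 1/(1 + 0.7408) = 0.5744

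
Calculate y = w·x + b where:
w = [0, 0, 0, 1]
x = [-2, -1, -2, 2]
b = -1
y = 1

y = (0)(-2) + (0)(-1) + (0)(-2) + (1)(2) + -1 = 1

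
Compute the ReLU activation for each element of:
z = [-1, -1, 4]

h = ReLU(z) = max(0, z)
h = [0, 0, 4]

ReLU applied element-wise: max(0,-1)=0, max(0,-1)=0, max(0,4)=4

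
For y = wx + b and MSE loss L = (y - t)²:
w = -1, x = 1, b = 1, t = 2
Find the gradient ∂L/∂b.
∂L/∂b = -4

y = wx + b = (-1)(1) + 1 = 0
∂L/∂y = 2(y - t) = 2(0 - 2) = -4
∂y/∂b = 1
∂L/∂b = ∂L/∂y · ∂y/∂b = -4 × 1 = -4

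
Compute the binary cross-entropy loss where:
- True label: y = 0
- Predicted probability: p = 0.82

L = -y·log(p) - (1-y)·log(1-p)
L = 1.715

L = -0·log(0.82) - 1·log(0.18) = -log(0.18) = 1.715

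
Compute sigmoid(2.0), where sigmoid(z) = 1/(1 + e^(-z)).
0.8808

sigmoid(2.0) = 1/(1 + e^(-2.0)) = 1/(1 + 0.1353) = 0.8808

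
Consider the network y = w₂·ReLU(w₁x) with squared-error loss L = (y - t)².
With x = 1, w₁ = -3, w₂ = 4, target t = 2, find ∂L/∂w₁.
∂L/∂w₁ = 0

Forward pass:
z = w₁x = -3×1 = -3
h = ReLU(-3) = 0
y = w₂h = 4×0 = 0

Backward pass:
∂L/∂y = 2(y - t) = 2(0 - 2) = -4
∂y/∂h = w₂ = 4
∂h/∂z = 0 (ReLU derivative)
∂z/∂w₁ = x = 1

∂L/∂w₁ = -4 × 4 × 0 × 1 = 0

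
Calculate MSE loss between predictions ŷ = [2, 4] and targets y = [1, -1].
MSE = 13

MSE = (1/2)((2-1)² + (4--1)²) = (1/2)(1 + 25) = 13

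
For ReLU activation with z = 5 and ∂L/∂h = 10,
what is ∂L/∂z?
∂L/∂z = 10

h = ReLU(5) = 5
Since z > 0: ∂h/∂z = 1
∂L/∂z = ∂L/∂h · ∂h/∂z = 10 × 1 = 10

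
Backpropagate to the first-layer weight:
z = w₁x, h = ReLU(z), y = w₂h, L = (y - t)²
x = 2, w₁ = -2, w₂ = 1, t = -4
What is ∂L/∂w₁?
∂L/∂w₁ = 0

Forward pass:
z = w₁x = -2×2 = -4
h = ReLU(-4) = 0
y = w₂h = 1×0 = 0

Backward pass:
∂L/∂y = 2(y - t) = 2(0 - -4) = 8
∂y/∂h = w₂ = 1
∂h/∂z = 0 (ReLU derivative)
∂z/∂w₁ = x = 2

∂L/∂w₁ = 8 × 1 × 0 × 2 = 0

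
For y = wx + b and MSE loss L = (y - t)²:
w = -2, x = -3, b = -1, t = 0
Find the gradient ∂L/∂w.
∂L/∂w = -30

y = wx + b = (-2)(-3) + -1 = 5
∂L/∂y = 2(y - t) = 2(5 - 0) = 10
∂y/∂w = x = -3
∂L/∂w = ∂L/∂y · ∂y/∂w = 10 × -3 = -30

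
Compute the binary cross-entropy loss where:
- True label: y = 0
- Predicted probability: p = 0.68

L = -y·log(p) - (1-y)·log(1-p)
L = 1.139

L = -0·log(0.68) - 1·log(0.32) = -log(0.32) = 1.139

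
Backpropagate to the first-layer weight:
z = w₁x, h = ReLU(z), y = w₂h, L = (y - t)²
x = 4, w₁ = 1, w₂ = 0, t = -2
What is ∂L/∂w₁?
∂L/∂w₁ = 0

Forward pass:
z = w₁x = 1×4 = 4
h = ReLU(4) = 4
y = w₂h = 0×4 = 0

Backward pass:
∂L/∂y = 2(y - t) = 2(0 - -2) = 4
∂y/∂h = w₂ = 0
∂h/∂z = 1 (ReLU derivative)
∂z/∂w₁ = x = 4

∂L/∂w₁ = 4 × 0 × 1 × 4 = 0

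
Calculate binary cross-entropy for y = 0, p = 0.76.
L = 1.427

L = -0·log(0.76) - 1·log(0.24) = -log(0.24) = 1.427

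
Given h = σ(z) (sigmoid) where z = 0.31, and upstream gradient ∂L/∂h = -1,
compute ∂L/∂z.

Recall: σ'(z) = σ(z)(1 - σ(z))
∂L/∂z = -0.2441

σ(0.31) = 0.5769
σ'(0.31) = σ(0.31)(1 - σ(0.31)) = 0.5769 × 0.4231 = 0.2441
∂L/∂z = ∂L/∂h · σ'(z) = -1 × 0.2441 = -0.2441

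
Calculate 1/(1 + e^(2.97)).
0.0488

sigmoid(-2.97) = 1/(1 + e^(2.97)) = 1/(1 + 19.49) = 0.0488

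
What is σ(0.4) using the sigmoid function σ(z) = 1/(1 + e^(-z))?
0.5987

sigmoid(0.4) = 1/(1 + e^(-0.4)) = 1/(1 + 0.6703) = 0.5987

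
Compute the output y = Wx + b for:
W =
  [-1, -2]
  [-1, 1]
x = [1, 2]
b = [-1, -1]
y = [-6, 0]

Wx = [-1×1 + -2×2, -1×1 + 1×2]
   = [-5, 1]
y = Wx + b = [-5 + -1, 1 + -1] = [-6, 0]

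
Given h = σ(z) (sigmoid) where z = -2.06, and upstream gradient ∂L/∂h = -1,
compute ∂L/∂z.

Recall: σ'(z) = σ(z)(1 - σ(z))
∂L/∂z = -0.1003

σ(-2.06) = 0.113
σ'(-2.06) = σ(-2.06)(1 - σ(-2.06)) = 0.113 × 0.887 = 0.1003
∂L/∂z = ∂L/∂h · σ'(z) = -1 × 0.1003 = -0.1003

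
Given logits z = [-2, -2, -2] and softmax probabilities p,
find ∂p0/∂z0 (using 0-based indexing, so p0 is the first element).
∂p0/∂z0 = 0.2222

p = softmax(z) = [0.3333, 0.3333, 0.3333]
p0 = 0.3333

∂p0/∂z0 = p0(1 - p0) = 0.3333 × (1 - 0.3333) = 0.2222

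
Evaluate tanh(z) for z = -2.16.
-0.9737

tanh(-2.16) = (e^(-2.16) - e^(2.16))/(e^(-2.16) + e^(2.16)) = -0.9737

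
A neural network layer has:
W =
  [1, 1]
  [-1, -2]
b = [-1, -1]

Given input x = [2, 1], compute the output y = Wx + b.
y = [2, -5]

Wx = [1×2 + 1×1, -1×2 + -2×1]
   = [3, -4]
y = Wx + b = [3 + -1, -4 + -1] = [2, -5]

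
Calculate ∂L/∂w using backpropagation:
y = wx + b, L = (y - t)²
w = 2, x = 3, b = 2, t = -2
∂L/∂w = 60

y = wx + b = (2)(3) + 2 = 8
∂L/∂y = 2(y - t) = 2(8 - -2) = 20
∂y/∂w = x = 3
∂L/∂w = ∂L/∂y · ∂y/∂w = 20 × 3 = 60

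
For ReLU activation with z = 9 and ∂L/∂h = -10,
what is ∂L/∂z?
∂L/∂z = -10

h = ReLU(9) = 9
Since z > 0: ∂h/∂z = 1
∂L/∂z = ∂L/∂h · ∂h/∂z = -10 × 1 = -10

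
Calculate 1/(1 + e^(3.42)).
0.03168

sigmoid(-3.42) = 1/(1 + e^(3.42)) = 1/(1 + 30.57) = 0.03168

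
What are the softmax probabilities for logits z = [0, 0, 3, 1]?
p = [0.0403, 0.0403, 0.8098, 0.1096]

exp(z) = [1, 1, 20.09, 2.718]
Sum = 24.8
p = [0.0403, 0.0403, 0.8098, 0.1096]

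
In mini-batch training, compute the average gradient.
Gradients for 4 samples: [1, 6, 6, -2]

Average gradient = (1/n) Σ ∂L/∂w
Average gradient = 2.75

Average = (1/4)(1 + 6 + 6 + -2) = 11/4 = 2.75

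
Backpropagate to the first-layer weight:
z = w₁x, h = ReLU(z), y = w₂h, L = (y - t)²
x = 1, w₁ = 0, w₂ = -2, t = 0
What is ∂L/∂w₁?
∂L/∂w₁ = 0

Forward pass:
z = w₁x = 0×1 = 0
h = ReLU(0) = 0
y = w₂h = -2×0 = 0

Backward pass:
∂L/∂y = 2(y - t) = 2(0 - 0) = 0
∂y/∂h = w₂ = -2
∂h/∂z = 0 (ReLU derivative)
∂z/∂w₁ = x = 1

∂L/∂w₁ = 0 × -2 × 0 × 1 = 0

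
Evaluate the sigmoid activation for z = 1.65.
0.8389

sigmoid(1.65) = 1/(1 + e^(-1.65)) = 1/(1 + 0.192) = 0.8389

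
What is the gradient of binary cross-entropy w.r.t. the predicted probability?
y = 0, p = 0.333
∂L/∂p = 1.499

∂L/∂p = -y/p + (1-y)/(1-p) = 0 + 1/0.667 = 1.499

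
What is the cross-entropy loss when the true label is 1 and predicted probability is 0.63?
L = 0.462

L = -1·log(0.63) - 0·log(0.37) = -log(0.63) = 0.462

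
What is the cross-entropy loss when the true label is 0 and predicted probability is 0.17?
L = 0.1863

L = -0·log(0.17) - 1·log(0.83) = -log(0.83) = 0.1863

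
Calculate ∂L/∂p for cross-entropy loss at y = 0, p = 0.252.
∂L/∂p = 1.337

∂L/∂p = -y/p + (1-y)/(1-p) = 0 + 1/0.748 = 1.337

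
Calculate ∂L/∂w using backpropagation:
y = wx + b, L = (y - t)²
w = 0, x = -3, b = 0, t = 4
∂L/∂w = 24

y = wx + b = (0)(-3) + 0 = 0
∂L/∂y = 2(y - t) = 2(0 - 4) = -8
∂y/∂w = x = -3
∂L/∂w = ∂L/∂y · ∂y/∂w = -8 × -3 = 24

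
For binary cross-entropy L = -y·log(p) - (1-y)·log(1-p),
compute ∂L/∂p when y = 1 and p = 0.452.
∂L/∂p = -2.212

∂L/∂p = -y/p + (1-y)/(1-p) = -1/0.452 + 0 = -2.212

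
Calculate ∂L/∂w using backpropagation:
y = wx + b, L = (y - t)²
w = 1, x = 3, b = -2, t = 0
∂L/∂w = 6

y = wx + b = (1)(3) + -2 = 1
∂L/∂y = 2(y - t) = 2(1 - 0) = 2
∂y/∂w = x = 3
∂L/∂w = ∂L/∂y · ∂y/∂w = 2 × 3 = 6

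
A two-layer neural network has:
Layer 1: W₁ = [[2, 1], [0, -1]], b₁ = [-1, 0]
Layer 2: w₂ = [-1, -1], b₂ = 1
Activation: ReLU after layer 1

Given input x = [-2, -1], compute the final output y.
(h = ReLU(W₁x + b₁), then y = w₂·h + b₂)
y = 0

Layer 1 pre-activation: z₁ = [-6, 1]
After ReLU: h = [0, 1]
Layer 2 output: y = -1×0 + -1×1 + 1 = 0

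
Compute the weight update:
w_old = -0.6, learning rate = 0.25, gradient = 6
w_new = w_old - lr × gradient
w_new = -2.1

w_new = w - η·∂L/∂w = -0.6 - 0.25×(6) = -0.6 - (1.5) = -2.1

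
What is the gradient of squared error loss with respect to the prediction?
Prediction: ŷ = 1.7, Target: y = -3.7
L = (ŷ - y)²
∂L/∂ŷ = 10.8

∂L/∂ŷ = 2(ŷ - y) = 2(1.7 - -3.7) = 2(5.4) = 10.8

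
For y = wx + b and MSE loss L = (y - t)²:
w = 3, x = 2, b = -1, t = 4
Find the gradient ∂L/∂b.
∂L/∂b = 2

y = wx + b = (3)(2) + -1 = 5
∂L/∂y = 2(y - t) = 2(5 - 4) = 2
∂y/∂b = 1
∂L/∂b = ∂L/∂y · ∂y/∂b = 2 × 1 = 2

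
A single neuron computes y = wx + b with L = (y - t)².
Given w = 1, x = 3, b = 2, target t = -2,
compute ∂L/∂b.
∂L/∂b = 14

y = wx + b = (1)(3) + 2 = 5
∂L/∂y = 2(y - t) = 2(5 - -2) = 14
∂y/∂b = 1
∂L/∂b = ∂L/∂y · ∂y/∂b = 14 × 1 = 14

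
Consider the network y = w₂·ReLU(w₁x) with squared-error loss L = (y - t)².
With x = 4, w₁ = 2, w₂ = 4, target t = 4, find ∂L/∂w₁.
∂L/∂w₁ = 896

Forward pass:
z = w₁x = 2×4 = 8
h = ReLU(8) = 8
y = w₂h = 4×8 = 32

Backward pass:
∂L/∂y = 2(y - t) = 2(32 - 4) = 56
∂y/∂h = w₂ = 4
∂h/∂z = 1 (ReLU derivative)
∂z/∂w₁ = x = 4

∂L/∂w₁ = 56 × 4 × 1 × 4 = 896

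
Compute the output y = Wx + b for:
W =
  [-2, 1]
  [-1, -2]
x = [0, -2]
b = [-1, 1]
y = [-3, 5]

Wx = [-2×0 + 1×-2, -1×0 + -2×-2]
   = [-2, 4]
y = Wx + b = [-2 + -1, 4 + 1] = [-3, 5]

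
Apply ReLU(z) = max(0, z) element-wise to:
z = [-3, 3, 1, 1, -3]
h = [0, 3, 1, 1, 0]

ReLU applied element-wise: max(0,-3)=0, max(0,3)=3, max(0,1)=1, max(0,1)=1, max(0,-3)=0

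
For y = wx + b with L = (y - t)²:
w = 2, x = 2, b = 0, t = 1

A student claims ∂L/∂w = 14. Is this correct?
Incorrect

y = (2)(2) + 0 = 4
∂L/∂y = 2(y - t) = 2(4 - 1) = 6
∂y/∂w = x = 2
∂L/∂w = 6 × 2 = 12

Claimed value: 14
Incorrect: The correct gradient is 12.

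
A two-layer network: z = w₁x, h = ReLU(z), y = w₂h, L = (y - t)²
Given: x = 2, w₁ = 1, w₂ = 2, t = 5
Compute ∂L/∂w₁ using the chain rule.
∂L/∂w₁ = -8

Forward pass:
z = w₁x = 1×2 = 2
h = ReLU(2) = 2
y = w₂h = 2×2 = 4

Backward pass:
∂L/∂y = 2(y - t) = 2(4 - 5) = -2
∂y/∂h = w₂ = 2
∂h/∂z = 1 (ReLU derivative)
∂z/∂w₁ = x = 2

∂L/∂w₁ = -2 × 2 × 1 × 2 = -8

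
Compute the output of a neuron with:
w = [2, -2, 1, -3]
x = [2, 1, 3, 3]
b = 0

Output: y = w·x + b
y = -4

y = (2)(2) + (-2)(1) + (1)(3) + (-3)(3) + 0 = -4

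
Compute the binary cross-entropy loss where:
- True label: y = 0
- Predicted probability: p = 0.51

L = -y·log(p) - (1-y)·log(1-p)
L = 0.7133

L = -0·log(0.51) - 1·log(0.49) = -log(0.49) = 0.7133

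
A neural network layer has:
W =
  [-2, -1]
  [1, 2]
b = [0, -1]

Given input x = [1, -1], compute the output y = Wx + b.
y = [-1, -2]

Wx = [-2×1 + -1×-1, 1×1 + 2×-1]
   = [-1, -1]
y = Wx + b = [-1 + 0, -1 + -1] = [-1, -2]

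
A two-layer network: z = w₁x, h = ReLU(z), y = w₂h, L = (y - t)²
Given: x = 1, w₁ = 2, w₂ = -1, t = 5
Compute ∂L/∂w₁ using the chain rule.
∂L/∂w₁ = 14

Forward pass:
z = w₁x = 2×1 = 2
h = ReLU(2) = 2
y = w₂h = -1×2 = -2

Backward pass:
∂L/∂y = 2(y - t) = 2(-2 - 5) = -14
∂y/∂h = w₂ = -1
∂h/∂z = 1 (ReLU derivative)
∂z/∂w₁ = x = 1

∂L/∂w₁ = -14 × -1 × 1 × 1 = 14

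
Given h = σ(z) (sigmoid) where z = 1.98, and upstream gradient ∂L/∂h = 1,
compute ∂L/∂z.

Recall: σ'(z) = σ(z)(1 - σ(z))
∂L/∂z = 0.1066

σ(1.98) = 0.8787
σ'(1.98) = σ(1.98)(1 - σ(1.98)) = 0.8787 × 0.1213 = 0.1066
∂L/∂z = ∂L/∂h · σ'(z) = 1 × 0.1066 = 0.1066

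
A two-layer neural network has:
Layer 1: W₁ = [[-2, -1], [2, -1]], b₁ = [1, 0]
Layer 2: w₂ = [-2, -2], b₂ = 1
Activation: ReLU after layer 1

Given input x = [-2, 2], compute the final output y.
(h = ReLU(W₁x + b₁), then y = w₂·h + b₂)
y = -5

Layer 1 pre-activation: z₁ = [3, -6]
After ReLU: h = [3, 0]
Layer 2 output: y = -2×3 + -2×0 + 1 = -5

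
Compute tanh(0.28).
0.2729

tanh(0.28) = (e^(0.28) - e^(-0.28))/(e^(0.28) + e^(-0.28)) = 0.2729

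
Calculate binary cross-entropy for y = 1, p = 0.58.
L = 0.5447

L = -1·log(0.58) - 0·log(0.42) = -log(0.58) = 0.5447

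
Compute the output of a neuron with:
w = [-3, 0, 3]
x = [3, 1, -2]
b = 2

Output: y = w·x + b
y = -13

y = (-3)(3) + (0)(1) + (3)(-2) + 2 = -13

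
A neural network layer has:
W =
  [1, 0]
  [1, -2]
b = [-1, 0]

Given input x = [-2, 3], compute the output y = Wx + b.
y = [-3, -8]

Wx = [1×-2 + 0×3, 1×-2 + -2×3]
   = [-2, -8]
y = Wx + b = [-2 + -1, -8 + 0] = [-3, -8]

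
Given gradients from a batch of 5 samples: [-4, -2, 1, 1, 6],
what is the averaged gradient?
Average gradient = 0.4

Average = (1/5)(-4 + -2 + 1 + 1 + 6) = 2/5 = 0.4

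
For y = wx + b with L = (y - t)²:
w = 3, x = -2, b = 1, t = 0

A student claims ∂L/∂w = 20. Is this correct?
Correct

y = (3)(-2) + 1 = -5
∂L/∂y = 2(y - t) = 2(-5 - 0) = -10
∂y/∂w = x = -2
∂L/∂w = -10 × -2 = 20

Claimed value: 20
Correct: The correct gradient is 20.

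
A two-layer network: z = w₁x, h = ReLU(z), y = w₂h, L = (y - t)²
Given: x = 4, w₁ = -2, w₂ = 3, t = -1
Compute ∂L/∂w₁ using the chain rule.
∂L/∂w₁ = 0

Forward pass:
z = w₁x = -2×4 = -8
h = ReLU(-8) = 0
y = w₂h = 3×0 = 0

Backward pass:
∂L/∂y = 2(y - t) = 2(0 - -1) = 2
∂y/∂h = w₂ = 3
∂h/∂z = 0 (ReLU derivative)
∂z/∂w₁ = x = 4

∂L/∂w₁ = 2 × 3 × 0 × 4 = 0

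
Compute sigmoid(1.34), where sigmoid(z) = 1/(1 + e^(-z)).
0.7925

sigmoid(1.34) = 1/(1 + e^(-1.34)) = 1/(1 + 0.2618) = 0.7925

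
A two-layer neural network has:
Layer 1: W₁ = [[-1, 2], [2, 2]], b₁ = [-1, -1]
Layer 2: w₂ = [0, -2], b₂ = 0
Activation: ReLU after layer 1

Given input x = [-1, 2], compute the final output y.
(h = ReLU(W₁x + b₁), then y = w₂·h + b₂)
y = -2

Layer 1 pre-activation: z₁ = [4, 1]
After ReLU: h = [4, 1]
Layer 2 output: y = 0×4 + -2×1 + 0 = -2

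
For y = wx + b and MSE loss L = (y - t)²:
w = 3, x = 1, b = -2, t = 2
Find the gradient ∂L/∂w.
∂L/∂w = -2

y = wx + b = (3)(1) + -2 = 1
∂L/∂y = 2(y - t) = 2(1 - 2) = -2
∂y/∂w = x = 1
∂L/∂w = ∂L/∂y · ∂y/∂w = -2 × 1 = -2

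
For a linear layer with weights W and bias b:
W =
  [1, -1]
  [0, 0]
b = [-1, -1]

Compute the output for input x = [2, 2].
y = [-1, -1]

Wx = [1×2 + -1×2, 0×2 + 0×2]
   = [0, 0]
y = Wx + b = [0 + -1, 0 + -1] = [-1, -1]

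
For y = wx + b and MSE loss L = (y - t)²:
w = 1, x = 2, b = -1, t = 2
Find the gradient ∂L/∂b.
∂L/∂b = -2

y = wx + b = (1)(2) + -1 = 1
∂L/∂y = 2(y - t) = 2(1 - 2) = -2
∂y/∂b = 1
∂L/∂b = ∂L/∂y · ∂y/∂b = -2 × 1 = -2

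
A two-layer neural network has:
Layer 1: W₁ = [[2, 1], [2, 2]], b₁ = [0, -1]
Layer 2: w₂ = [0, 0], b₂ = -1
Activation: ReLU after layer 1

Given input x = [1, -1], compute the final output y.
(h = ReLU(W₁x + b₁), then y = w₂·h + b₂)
y = -1

Layer 1 pre-activation: z₁ = [1, -1]
After ReLU: h = [1, 0]
Layer 2 output: y = 0×1 + 0×0 + -1 = -1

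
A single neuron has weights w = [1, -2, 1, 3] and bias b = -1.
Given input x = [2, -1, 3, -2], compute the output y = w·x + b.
y = 0

y = (1)(2) + (-2)(-1) + (1)(3) + (3)(-2) + -1 = 0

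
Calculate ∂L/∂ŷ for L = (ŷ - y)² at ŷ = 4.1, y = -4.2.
∂L/∂ŷ = 16.6

∂L/∂ŷ = 2(ŷ - y) = 2(4.1 - -4.2) = 2(8.3) = 16.6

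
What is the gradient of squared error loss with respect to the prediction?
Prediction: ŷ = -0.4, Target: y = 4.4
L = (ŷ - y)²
∂L/∂ŷ = -9.6

∂L/∂ŷ = 2(ŷ - y) = 2(-0.4 - 4.4) = 2(-4.8) = -9.6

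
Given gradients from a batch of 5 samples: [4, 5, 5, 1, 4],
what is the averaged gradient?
Average gradient = 3.8

Average = (1/5)(4 + 5 + 5 + 1 + 4) = 19/5 = 3.8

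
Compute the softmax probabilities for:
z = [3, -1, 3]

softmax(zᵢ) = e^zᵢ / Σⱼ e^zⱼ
p = [0.4955, 0.0091, 0.4955]

exp(z) = [20.09, 0.3679, 20.09]
Sum = 40.54
p = [0.4955, 0.0091, 0.4955]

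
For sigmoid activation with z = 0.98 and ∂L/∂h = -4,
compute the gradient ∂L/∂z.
∂L/∂z = -0.7937

σ(0.98) = 0.7271
σ'(0.98) = σ(0.98)(1 - σ(0.98)) = 0.7271 × 0.2729 = 0.1984
∂L/∂z = ∂L/∂h · σ'(z) = -4 × 0.1984 = -0.7937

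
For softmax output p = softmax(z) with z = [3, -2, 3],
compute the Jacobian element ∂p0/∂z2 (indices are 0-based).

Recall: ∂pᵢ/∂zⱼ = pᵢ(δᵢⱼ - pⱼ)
∂p0/∂z2 = -0.2483

p = softmax(z) = [0.4983, 0.003358, 0.4983]
p0 = 0.4983, p2 = 0.4983

∂p0/∂z2 = -p0 × p2 = -0.4983 × 0.4983 = -0.2483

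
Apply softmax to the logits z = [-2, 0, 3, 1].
p = [0.0057, 0.0418, 0.839, 0.1135]

exp(z) = [0.1353, 1, 20.09, 2.718]
Sum = 23.94
p = [0.0057, 0.0418, 0.839, 0.1135]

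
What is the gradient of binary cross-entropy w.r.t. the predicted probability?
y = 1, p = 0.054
∂L/∂p = -18.52

∂L/∂p = -y/p + (1-y)/(1-p) = -1/0.054 + 0 = -18.52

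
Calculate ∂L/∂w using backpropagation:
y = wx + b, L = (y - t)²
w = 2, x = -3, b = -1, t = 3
∂L/∂w = 60

y = wx + b = (2)(-3) + -1 = -7
∂L/∂y = 2(y - t) = 2(-7 - 3) = -20
∂y/∂w = x = -3
∂L/∂w = ∂L/∂y · ∂y/∂w = -20 × -3 = 60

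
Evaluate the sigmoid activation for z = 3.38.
0.9671

sigmoid(3.38) = 1/(1 + e^(-3.38)) = 1/(1 + 0.03405) = 0.9671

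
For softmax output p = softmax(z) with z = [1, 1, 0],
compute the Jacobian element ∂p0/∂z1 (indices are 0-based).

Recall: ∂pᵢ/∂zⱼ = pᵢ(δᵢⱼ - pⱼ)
∂p0/∂z1 = -0.1784

p = softmax(z) = [0.4223, 0.4223, 0.1554]
p0 = 0.4223, p1 = 0.4223

∂p0/∂z1 = -p0 × p1 = -0.4223 × 0.4223 = -0.1784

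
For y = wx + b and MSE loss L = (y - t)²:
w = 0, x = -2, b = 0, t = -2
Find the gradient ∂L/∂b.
∂L/∂b = 4

y = wx + b = (0)(-2) + 0 = 0
∂L/∂y = 2(y - t) = 2(0 - -2) = 4
∂y/∂b = 1
∂L/∂b = ∂L/∂y · ∂y/∂b = 4 × 1 = 4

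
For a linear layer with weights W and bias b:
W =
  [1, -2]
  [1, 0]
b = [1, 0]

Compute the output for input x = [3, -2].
y = [8, 3]

Wx = [1×3 + -2×-2, 1×3 + 0×-2]
   = [7, 3]
y = Wx + b = [7 + 1, 3 + 0] = [8, 3]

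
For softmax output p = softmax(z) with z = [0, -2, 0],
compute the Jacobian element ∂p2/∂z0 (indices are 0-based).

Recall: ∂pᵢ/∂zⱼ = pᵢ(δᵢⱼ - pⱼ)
∂p2/∂z0 = -0.2193

p = softmax(z) = [0.4683, 0.06338, 0.4683]
p2 = 0.4683, p0 = 0.4683

∂p2/∂z0 = -p2 × p0 = -0.4683 × 0.4683 = -0.2193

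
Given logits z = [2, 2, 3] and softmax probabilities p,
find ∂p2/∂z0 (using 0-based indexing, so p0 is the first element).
∂p2/∂z0 = -0.1221

p = softmax(z) = [0.2119, 0.2119, 0.5761]
p2 = 0.5761, p0 = 0.2119

∂p2/∂z0 = -p2 × p0 = -0.5761 × 0.2119 = -0.1221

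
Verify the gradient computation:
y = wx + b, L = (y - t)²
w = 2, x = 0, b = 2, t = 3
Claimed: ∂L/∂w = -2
Incorrect

y = (2)(0) + 2 = 2
∂L/∂y = 2(y - t) = 2(2 - 3) = -2
∂y/∂w = x = 0
∂L/∂w = -2 × 0 = 0

Claimed value: -2
Incorrect: The correct gradient is 0.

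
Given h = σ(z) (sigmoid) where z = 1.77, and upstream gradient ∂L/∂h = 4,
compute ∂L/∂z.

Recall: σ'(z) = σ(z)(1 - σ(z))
∂L/∂z = 0.4974

σ(1.77) = 0.8545
σ'(1.77) = σ(1.77)(1 - σ(1.77)) = 0.8545 × 0.1455 = 0.1244
∂L/∂z = ∂L/∂h · σ'(z) = 4 × 0.1244 = 0.4974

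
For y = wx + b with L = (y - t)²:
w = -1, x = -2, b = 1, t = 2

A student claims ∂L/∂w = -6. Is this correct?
Incorrect

y = (-1)(-2) + 1 = 3
∂L/∂y = 2(y - t) = 2(3 - 2) = 2
∂y/∂w = x = -2
∂L/∂w = 2 × -2 = -4

Claimed value: -6
Incorrect: The correct gradient is -4.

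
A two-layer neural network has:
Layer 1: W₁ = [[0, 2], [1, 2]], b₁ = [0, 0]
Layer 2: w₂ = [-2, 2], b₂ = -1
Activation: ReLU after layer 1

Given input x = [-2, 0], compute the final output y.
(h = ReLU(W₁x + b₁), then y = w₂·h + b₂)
y = -1

Layer 1 pre-activation: z₁ = [0, -2]
After ReLU: h = [0, 0]
Layer 2 output: y = -2×0 + 2×0 + -1 = -1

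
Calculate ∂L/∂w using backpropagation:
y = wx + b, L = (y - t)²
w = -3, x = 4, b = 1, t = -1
∂L/∂w = -80

y = wx + b = (-3)(4) + 1 = -11
∂L/∂y = 2(y - t) = 2(-11 - -1) = -20
∂y/∂w = x = 4
∂L/∂w = ∂L/∂y · ∂y/∂w = -20 × 4 = -80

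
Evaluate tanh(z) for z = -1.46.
-0.8977

tanh(-1.46) = (e^(-1.46) - e^(1.46))/(e^(-1.46) + e^(1.46)) = -0.8977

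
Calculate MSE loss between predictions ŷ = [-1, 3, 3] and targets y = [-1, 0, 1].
MSE = 4.333

MSE = (1/3)((-1--1)² + (3-0)² + (3-1)²) = (1/3)(0 + 9 + 4) = 4.333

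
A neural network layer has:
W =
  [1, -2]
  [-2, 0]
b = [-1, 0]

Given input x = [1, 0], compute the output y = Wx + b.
y = [0, -2]

Wx = [1×1 + -2×0, -2×1 + 0×0]
   = [1, -2]
y = Wx + b = [1 + -1, -2 + 0] = [0, -2]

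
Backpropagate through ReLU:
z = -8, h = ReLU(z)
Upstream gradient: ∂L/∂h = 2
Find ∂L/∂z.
∂L/∂z = 0

h = ReLU(-8) = 0
Since z < 0: ∂h/∂z = 0
∂L/∂z = ∂L/∂h · ∂h/∂z = 2 × 0 = 0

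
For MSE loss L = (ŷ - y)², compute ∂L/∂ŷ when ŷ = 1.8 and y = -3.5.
∂L/∂ŷ = 10.6

∂L/∂ŷ = 2(ŷ - y) = 2(1.8 - -3.5) = 2(5.3) = 10.6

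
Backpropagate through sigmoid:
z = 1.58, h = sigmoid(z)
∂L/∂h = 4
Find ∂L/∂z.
∂L/∂z = 0.5665

σ(1.58) = 0.8292
σ'(1.58) = σ(1.58)(1 - σ(1.58)) = 0.8292 × 0.1708 = 0.1416
∂L/∂z = ∂L/∂h · σ'(z) = 4 × 0.1416 = 0.5665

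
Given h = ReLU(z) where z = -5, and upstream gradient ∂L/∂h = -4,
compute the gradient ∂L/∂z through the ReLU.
∂L/∂z = 0

h = ReLU(-5) = 0
Since z < 0: ∂h/∂z = 0
∂L/∂z = ∂L/∂h · ∂h/∂z = -4 × 0 = 0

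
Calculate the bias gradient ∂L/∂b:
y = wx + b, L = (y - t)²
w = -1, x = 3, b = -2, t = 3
∂L/∂b = -16

y = wx + b = (-1)(3) + -2 = -5
∂L/∂y = 2(y - t) = 2(-5 - 3) = -16
∂y/∂b = 1
∂L/∂b = ∂L/∂y · ∂y/∂b = -16 × 1 = -16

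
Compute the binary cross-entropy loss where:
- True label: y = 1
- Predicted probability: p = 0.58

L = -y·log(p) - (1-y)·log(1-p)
L = 0.5447

L = -1·log(0.58) - 0·log(0.42) = -log(0.58) = 0.5447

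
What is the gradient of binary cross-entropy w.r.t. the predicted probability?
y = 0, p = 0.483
∂L/∂p = 1.934

∂L/∂p = -y/p + (1-y)/(1-p) = 0 + 1/0.517 = 1.934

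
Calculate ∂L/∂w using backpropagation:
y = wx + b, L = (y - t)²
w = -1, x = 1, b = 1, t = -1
∂L/∂w = 2

y = wx + b = (-1)(1) + 1 = 0
∂L/∂y = 2(y - t) = 2(0 - -1) = 2
∂y/∂w = x = 1
∂L/∂w = ∂L/∂y · ∂y/∂w = 2 × 1 = 2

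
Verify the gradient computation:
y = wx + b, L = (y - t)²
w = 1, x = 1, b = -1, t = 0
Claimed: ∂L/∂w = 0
Correct

y = (1)(1) + -1 = 0
∂L/∂y = 2(y - t) = 2(0 - 0) = 0
∂y/∂w = x = 1
∂L/∂w = 0 × 1 = 0

Claimed value: 0
Correct: The correct gradient is 0.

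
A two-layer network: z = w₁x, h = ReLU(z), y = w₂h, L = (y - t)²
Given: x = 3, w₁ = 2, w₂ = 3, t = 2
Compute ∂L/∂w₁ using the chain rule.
∂L/∂w₁ = 288

Forward pass:
z = w₁x = 2×3 = 6
h = ReLU(6) = 6
y = w₂h = 3×6 = 18

Backward pass:
∂L/∂y = 2(y - t) = 2(18 - 2) = 32
∂y/∂h = w₂ = 3
∂h/∂z = 1 (ReLU derivative)
∂z/∂w₁ = x = 3

∂L/∂w₁ = 32 × 3 × 1 × 3 = 288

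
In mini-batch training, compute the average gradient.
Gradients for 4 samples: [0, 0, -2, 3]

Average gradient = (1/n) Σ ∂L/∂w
Average gradient = 0.25

Average = (1/4)(0 + 0 + -2 + 3) = 1/4 = 0.25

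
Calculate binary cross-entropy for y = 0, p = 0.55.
L = 0.7985

L = -0·log(0.55) - 1·log(0.45) = -log(0.45) = 0.7985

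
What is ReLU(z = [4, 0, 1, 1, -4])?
h = [4, 0, 1, 1, 0]

ReLU applied element-wise: max(0,4)=4, max(0,0)=0, max(0,1)=1, max(0,1)=1, max(0,-4)=0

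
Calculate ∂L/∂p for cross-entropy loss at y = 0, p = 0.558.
∂L/∂p = 2.262

∂L/∂p = -y/p + (1-y)/(1-p) = 0 + 1/0.442 = 2.262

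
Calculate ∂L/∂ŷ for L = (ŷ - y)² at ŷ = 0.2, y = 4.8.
∂L/∂ŷ = -9.2

∂L/∂ŷ = 2(ŷ - y) = 2(0.2 - 4.8) = 2(-4.6) = -9.2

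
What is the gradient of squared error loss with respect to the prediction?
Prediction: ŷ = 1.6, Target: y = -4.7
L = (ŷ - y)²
∂L/∂ŷ = 12.6

∂L/∂ŷ = 2(ŷ - y) = 2(1.6 - -4.7) = 2(6.3) = 12.6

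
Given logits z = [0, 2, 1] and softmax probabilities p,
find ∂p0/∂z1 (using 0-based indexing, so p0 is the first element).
∂p0/∂z1 = -0.05989

p = softmax(z) = [0.09003, 0.6652, 0.2447]
p0 = 0.09003, p1 = 0.6652

∂p0/∂z1 = -p0 × p1 = -0.09003 × 0.6652 = -0.05989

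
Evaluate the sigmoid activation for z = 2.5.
0.9241

sigmoid(2.5) = 1/(1 + e^(-2.5)) = 1/(1 + 0.08208) = 0.9241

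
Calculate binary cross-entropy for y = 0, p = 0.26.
L = 0.3011

L = -0·log(0.26) - 1·log(0.74) = -log(0.74) = 0.3011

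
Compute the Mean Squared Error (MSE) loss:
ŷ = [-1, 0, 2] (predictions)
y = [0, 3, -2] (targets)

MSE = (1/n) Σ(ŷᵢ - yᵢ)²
MSE = 8.667

MSE = (1/3)((-1-0)² + (0-3)² + (2--2)²) = (1/3)(1 + 9 + 16) = 8.667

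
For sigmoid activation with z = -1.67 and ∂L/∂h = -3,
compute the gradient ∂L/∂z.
∂L/∂z = -0.4

σ(-1.67) = 0.1584
σ'(-1.67) = σ(-1.67)(1 - σ(-1.67)) = 0.1584 × 0.8416 = 0.1333
∂L/∂z = ∂L/∂h · σ'(z) = -3 × 0.1333 = -0.4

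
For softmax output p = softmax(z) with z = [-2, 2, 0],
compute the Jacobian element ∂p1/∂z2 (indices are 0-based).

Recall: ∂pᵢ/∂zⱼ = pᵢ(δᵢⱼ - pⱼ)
∂p1/∂z2 = -0.1017

p = softmax(z) = [0.01588, 0.8668, 0.1173]
p1 = 0.8668, p2 = 0.1173

∂p1/∂z2 = -p1 × p2 = -0.8668 × 0.1173 = -0.1017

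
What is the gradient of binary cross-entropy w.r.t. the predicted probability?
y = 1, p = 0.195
∂L/∂p = -5.128

∂L/∂p = -y/p + (1-y)/(1-p) = -1/0.195 + 0 = -5.128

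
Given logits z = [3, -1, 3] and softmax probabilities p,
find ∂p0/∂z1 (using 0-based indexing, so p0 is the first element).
∂p0/∂z1 = -0.004496

p = softmax(z) = [0.4955, 0.009075, 0.4955]
p0 = 0.4955, p1 = 0.009075

∂p0/∂z1 = -p0 × p1 = -0.4955 × 0.009075 = -0.004496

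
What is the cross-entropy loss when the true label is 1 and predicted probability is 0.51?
L = 0.6733

L = -1·log(0.51) - 0·log(0.49) = -log(0.51) = 0.6733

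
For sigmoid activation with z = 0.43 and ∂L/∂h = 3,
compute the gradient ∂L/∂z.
∂L/∂z = 0.7164

σ(0.43) = 0.6059
σ'(0.43) = σ(0.43)(1 - σ(0.43)) = 0.6059 × 0.3941 = 0.2388
∂L/∂z = ∂L/∂h · σ'(z) = 3 × 0.2388 = 0.7164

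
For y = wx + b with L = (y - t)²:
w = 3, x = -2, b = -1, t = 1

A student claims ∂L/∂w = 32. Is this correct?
Correct

y = (3)(-2) + -1 = -7
∂L/∂y = 2(y - t) = 2(-7 - 1) = -16
∂y/∂w = x = -2
∂L/∂w = -16 × -2 = 32

Claimed value: 32
Correct: The correct gradient is 32.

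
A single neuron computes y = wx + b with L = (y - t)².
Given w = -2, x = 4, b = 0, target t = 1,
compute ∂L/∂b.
∂L/∂b = -18

y = wx + b = (-2)(4) + 0 = -8
∂L/∂y = 2(y - t) = 2(-8 - 1) = -18
∂y/∂b = 1
∂L/∂b = ∂L/∂y · ∂y/∂b = -18 × 1 = -18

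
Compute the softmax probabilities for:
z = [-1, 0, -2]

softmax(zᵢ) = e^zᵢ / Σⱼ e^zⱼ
p = [0.2447, 0.6652, 0.09]

exp(z) = [0.3679, 1, 0.1353]
Sum = 1.503
p = [0.2447, 0.6652, 0.09]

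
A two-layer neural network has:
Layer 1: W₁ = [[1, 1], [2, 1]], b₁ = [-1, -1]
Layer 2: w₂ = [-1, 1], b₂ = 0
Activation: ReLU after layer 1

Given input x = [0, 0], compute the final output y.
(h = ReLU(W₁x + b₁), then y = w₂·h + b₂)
y = 0

Layer 1 pre-activation: z₁ = [-1, -1]
After ReLU: h = [0, 0]
Layer 2 output: y = -1×0 + 1×0 + 0 = 0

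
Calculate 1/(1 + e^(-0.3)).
0.5744

sigmoid(0.3) = 1/(1 + e^(-0.3)) = 1/(1 + 0.7408) = 0.5744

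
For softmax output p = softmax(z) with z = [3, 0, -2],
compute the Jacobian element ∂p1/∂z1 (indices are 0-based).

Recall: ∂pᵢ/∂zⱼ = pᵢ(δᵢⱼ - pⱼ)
∂p1/∂z1 = 0.0449

p = softmax(z) = [0.9465, 0.04712, 0.006377]
p1 = 0.04712

∂p1/∂z1 = p1(1 - p1) = 0.04712 × (1 - 0.04712) = 0.0449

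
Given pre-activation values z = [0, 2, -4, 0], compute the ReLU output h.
h = [0, 2, 0, 0]

ReLU applied element-wise: max(0,0)=0, max(0,2)=2, max(0,-4)=0, max(0,0)=0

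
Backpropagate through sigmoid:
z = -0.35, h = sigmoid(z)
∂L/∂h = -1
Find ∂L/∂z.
∂L/∂z = -0.2425

σ(-0.35) = 0.4134
σ'(-0.35) = σ(-0.35)(1 - σ(-0.35)) = 0.4134 × 0.5866 = 0.2425
∂L/∂z = ∂L/∂h · σ'(z) = -1 × 0.2425 = -0.2425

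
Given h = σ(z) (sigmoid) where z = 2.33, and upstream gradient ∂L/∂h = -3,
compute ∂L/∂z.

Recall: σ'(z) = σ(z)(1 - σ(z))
∂L/∂z = -0.2424

σ(2.33) = 0.9113
σ'(2.33) = σ(2.33)(1 - σ(2.33)) = 0.9113 × 0.08867 = 0.08081
∂L/∂z = ∂L/∂h · σ'(z) = -3 × 0.08081 = -0.2424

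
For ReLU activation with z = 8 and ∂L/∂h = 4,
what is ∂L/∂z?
∂L/∂z = 4

h = ReLU(8) = 8
Since z > 0: ∂h/∂z = 1
∂L/∂z = ∂L/∂h · ∂h/∂z = 4 × 1 = 4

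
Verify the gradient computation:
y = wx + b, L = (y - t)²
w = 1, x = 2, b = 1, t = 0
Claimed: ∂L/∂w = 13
Incorrect

y = (1)(2) + 1 = 3
∂L/∂y = 2(y - t) = 2(3 - 0) = 6
∂y/∂w = x = 2
∂L/∂w = 6 × 2 = 12

Claimed value: 13
Incorrect: The correct gradient is 12.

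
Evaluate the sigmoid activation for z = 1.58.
0.8292

sigmoid(1.58) = 1/(1 + e^(-1.58)) = 1/(1 + 0.206) = 0.8292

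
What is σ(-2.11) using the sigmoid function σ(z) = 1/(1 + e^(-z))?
0.1081

sigmoid(-2.11) = 1/(1 + e^(2.11)) = 1/(1 + 8.248) = 0.1081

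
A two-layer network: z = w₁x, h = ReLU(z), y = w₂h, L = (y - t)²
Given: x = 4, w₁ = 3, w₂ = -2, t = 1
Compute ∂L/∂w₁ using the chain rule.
∂L/∂w₁ = 400

Forward pass:
z = w₁x = 3×4 = 12
h = ReLU(12) = 12
y = w₂h = -2×12 = -24

Backward pass:
∂L/∂y = 2(y - t) = 2(-24 - 1) = -50
∂y/∂h = w₂ = -2
∂h/∂z = 1 (ReLU derivative)
∂z/∂w₁ = x = 4

∂L/∂w₁ = -50 × -2 × 1 × 4 = 400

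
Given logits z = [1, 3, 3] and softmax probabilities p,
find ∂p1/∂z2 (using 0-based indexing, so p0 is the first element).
∂p1/∂z2 = -0.2193

p = softmax(z) = [0.06338, 0.4683, 0.4683]
p1 = 0.4683, p2 = 0.4683

∂p1/∂z2 = -p1 × p2 = -0.4683 × 0.4683 = -0.2193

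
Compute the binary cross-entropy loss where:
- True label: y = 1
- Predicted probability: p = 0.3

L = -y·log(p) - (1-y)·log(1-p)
L = 1.204

L = -1·log(0.3) - 0·log(0.7) = -log(0.3) = 1.204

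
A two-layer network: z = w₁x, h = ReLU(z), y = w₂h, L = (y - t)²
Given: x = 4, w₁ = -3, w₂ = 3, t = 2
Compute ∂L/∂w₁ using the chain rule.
∂L/∂w₁ = 0

Forward pass:
z = w₁x = -3×4 = -12
h = ReLU(-12) = 0
y = w₂h = 3×0 = 0

Backward pass:
∂L/∂y = 2(y - t) = 2(0 - 2) = -4
∂y/∂h = w₂ = 3
∂h/∂z = 0 (ReLU derivative)
∂z/∂w₁ = x = 4

∂L/∂w₁ = -4 × 3 × 0 × 4 = 0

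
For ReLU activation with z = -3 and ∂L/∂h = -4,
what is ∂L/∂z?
∂L/∂z = 0

h = ReLU(-3) = 0
Since z < 0: ∂h/∂z = 0
∂L/∂z = ∂L/∂h · ∂h/∂z = -4 × 0 = 0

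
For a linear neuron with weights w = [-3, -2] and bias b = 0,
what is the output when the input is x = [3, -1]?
y = -7

y = (-3)(3) + (-2)(-1) + 0 = -7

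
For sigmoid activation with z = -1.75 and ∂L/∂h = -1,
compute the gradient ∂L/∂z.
∂L/∂z = -0.1261

σ(-1.75) = 0.148
σ'(-1.75) = σ(-1.75)(1 - σ(-1.75)) = 0.148 × 0.852 = 0.1261
∂L/∂z = ∂L/∂h · σ'(z) = -1 × 0.1261 = -0.1261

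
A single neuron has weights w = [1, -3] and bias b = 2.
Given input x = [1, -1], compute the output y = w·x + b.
y = 6

y = (1)(1) + (-3)(-1) + 2 = 6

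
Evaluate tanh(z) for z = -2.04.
-0.9667

tanh(-2.04) = (e^(-2.04) - e^(2.04))/(e^(-2.04) + e^(2.04)) = -0.9667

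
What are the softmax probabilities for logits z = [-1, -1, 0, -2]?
p = [0.1966, 0.1966, 0.5344, 0.0723]

exp(z) = [0.3679, 0.3679, 1, 0.1353]
Sum = 1.871
p = [0.1966, 0.1966, 0.5344, 0.0723]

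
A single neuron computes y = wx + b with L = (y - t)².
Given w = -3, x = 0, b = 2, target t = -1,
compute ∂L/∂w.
∂L/∂w = 0

y = wx + b = (-3)(0) + 2 = 2
∂L/∂y = 2(y - t) = 2(2 - -1) = 6
∂y/∂w = x = 0
∂L/∂w = ∂L/∂y · ∂y/∂w = 6 × 0 = 0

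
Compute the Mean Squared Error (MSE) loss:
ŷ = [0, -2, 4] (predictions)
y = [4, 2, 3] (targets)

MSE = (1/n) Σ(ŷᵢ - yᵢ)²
MSE = 11

MSE = (1/3)((0-4)² + (-2-2)² + (4-3)²) = (1/3)(16 + 16 + 1) = 11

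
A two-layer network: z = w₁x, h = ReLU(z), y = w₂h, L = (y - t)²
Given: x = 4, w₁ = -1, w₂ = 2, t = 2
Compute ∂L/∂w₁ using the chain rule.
∂L/∂w₁ = 0

Forward pass:
z = w₁x = -1×4 = -4
h = ReLU(-4) = 0
y = w₂h = 2×0 = 0

Backward pass:
∂L/∂y = 2(y - t) = 2(0 - 2) = -4
∂y/∂h = w₂ = 2
∂h/∂z = 0 (ReLU derivative)
∂z/∂w₁ = x = 4

∂L/∂w₁ = -4 × 2 × 0 × 4 = 0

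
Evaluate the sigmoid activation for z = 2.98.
0.9517

sigmoid(2.98) = 1/(1 + e^(-2.98)) = 1/(1 + 0.05079) = 0.9517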